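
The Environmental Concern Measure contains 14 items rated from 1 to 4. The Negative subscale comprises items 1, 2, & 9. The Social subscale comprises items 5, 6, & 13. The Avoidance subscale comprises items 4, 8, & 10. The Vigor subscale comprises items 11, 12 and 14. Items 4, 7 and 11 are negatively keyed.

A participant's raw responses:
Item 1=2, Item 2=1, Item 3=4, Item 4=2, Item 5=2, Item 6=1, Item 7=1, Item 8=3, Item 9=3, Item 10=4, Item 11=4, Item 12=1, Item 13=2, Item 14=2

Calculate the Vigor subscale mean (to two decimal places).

Vigor items: 11, 12, 14.
Of these, item 11 is negatively keyed; reversed = (1+4) − raw = 5 − raw.
  item 11: 5 − 4 = 1
  item 12: 1
  item 14: 2
Sum = 1 + 1 + 2 = 4
Mean = 4 / 3 = 1.33

1.33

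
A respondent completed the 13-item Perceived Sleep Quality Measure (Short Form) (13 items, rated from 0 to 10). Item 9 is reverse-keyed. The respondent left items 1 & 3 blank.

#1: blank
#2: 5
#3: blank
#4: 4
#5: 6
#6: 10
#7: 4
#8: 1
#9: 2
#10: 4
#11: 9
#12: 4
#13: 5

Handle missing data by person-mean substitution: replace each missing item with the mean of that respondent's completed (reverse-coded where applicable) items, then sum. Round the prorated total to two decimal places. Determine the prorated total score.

Reverse-coded (reverse-coded value = 10 − response):
  item 9: 10 − 2 = 8
Completed scored items (11 of 13): 5, 4, 6, 10, 4, 1, 8, 4, 9, 4, 5; sum = 60.
Person mean = 60 / 11 ≈ 5.4545
Prorated total = (60 / 11) × 13 = 70.91 (to 2 dp)

70.91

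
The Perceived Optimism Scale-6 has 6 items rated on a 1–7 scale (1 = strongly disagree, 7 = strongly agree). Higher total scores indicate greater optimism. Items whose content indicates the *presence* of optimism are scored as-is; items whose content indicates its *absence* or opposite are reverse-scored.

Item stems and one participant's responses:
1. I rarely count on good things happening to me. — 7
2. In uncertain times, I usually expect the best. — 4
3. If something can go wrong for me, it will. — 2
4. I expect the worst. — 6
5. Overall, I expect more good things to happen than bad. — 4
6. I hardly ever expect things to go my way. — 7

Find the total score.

18

Items 1, 3, 4, 6 describe the absence/opposite of optimism → reverse-score.
reversed = (1+7) − raw = 8 − raw.
  item 1: 8 − 7 = 1
  item 2: 4
  item 3: 8 − 2 = 6
  item 4: 8 − 6 = 2
  item 5: 4
  item 6: 8 − 7 = 1
Total = 1 + 4 + 6 + 2 + 4 + 1 = 18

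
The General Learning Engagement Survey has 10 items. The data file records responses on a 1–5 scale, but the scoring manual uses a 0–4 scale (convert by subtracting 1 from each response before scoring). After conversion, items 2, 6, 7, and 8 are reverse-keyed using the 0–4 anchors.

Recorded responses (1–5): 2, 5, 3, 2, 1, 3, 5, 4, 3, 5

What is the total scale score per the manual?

Convert to 0–4: 1, 4, 2, 1, 0, 2, 4, 3, 2, 4
Reverse-coded (on a 0–4 scale, reversed = 4 − raw):
  item 2: 4 − 4 = 0
  item 6: 4 − 2 = 2
  item 7: 4 − 4 = 0
  item 8: 4 − 3 = 1
Scored: 1, 0, 2, 1, 0, 2, 0, 1, 2, 4
Total = 13

13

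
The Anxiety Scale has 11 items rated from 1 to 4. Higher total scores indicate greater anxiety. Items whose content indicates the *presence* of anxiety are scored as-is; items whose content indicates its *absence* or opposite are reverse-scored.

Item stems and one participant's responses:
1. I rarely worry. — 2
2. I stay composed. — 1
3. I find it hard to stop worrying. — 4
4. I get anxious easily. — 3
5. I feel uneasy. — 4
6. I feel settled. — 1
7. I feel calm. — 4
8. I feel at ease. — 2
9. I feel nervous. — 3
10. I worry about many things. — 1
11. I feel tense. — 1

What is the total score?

31

Items 1, 2, 6, 7, 8 describe the absence/opposite of anxiety → reverse-score.
on a 1–4 scale, reversed = 5 − raw.
  item 1: 5 − 2 = 3
  item 2: 5 − 1 = 4
  item 3: 4
  item 4: 3
  item 5: 4
  item 6: 5 − 1 = 4
  item 7: 5 − 4 = 1
  item 8: 5 − 2 = 3
  item 9: 3
  item 10: 1
  item 11: 1
Total = 3 + 4 + 4 + 3 + 4 + 4 + 1 + 3 + 3 + 1 + 1 = 31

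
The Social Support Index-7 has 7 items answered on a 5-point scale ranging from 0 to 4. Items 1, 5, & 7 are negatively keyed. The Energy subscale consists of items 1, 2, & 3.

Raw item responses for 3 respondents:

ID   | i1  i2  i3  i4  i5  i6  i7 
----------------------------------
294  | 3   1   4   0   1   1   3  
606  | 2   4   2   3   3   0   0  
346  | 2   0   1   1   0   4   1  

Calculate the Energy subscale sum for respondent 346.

3

Respondent 346 raw: 2, 0, 1, 1, 0, 4, 1.
Energy items: 1, 2, 3.
Reverse-coded (reversed = (0+4) − raw = 4 − raw):
  item 1: 4 − 2 = 2
  item 2: 0
  item 3: 1
Sum = 2 + 0 + 1 = 3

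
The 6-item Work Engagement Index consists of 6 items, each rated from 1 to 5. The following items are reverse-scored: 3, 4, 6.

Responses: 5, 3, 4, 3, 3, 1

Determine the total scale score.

Reversing items 3, 4, and 6 with 6 − raw:
Total = 5 + 3 + (6−4) + (6−3) + 3 + (6−1)
      = 5 + 3 + 2 + 3 + 3 + 5 = 21

21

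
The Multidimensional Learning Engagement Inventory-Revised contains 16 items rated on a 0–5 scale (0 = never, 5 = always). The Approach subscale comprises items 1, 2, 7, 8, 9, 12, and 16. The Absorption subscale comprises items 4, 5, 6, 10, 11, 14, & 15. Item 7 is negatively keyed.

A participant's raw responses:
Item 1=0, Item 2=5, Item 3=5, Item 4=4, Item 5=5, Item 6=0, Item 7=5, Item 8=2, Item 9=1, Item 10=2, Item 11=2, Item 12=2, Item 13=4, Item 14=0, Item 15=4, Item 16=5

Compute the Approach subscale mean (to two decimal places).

2.14

Approach items: 1, 2, 7, 8, 9, 12, 16.
Of these, item 7 is negatively keyed; reversed = (0+5) − raw = 5 − raw.
  item 1: 0
  item 2: 5
  item 7: 5 − 5 = 0
  item 8: 2
  item 9: 1
  item 12: 2
  item 16: 5
Sum = 0 + 5 + 0 + 2 + 1 + 2 + 5 = 15
Mean = 15 / 7 = 2.14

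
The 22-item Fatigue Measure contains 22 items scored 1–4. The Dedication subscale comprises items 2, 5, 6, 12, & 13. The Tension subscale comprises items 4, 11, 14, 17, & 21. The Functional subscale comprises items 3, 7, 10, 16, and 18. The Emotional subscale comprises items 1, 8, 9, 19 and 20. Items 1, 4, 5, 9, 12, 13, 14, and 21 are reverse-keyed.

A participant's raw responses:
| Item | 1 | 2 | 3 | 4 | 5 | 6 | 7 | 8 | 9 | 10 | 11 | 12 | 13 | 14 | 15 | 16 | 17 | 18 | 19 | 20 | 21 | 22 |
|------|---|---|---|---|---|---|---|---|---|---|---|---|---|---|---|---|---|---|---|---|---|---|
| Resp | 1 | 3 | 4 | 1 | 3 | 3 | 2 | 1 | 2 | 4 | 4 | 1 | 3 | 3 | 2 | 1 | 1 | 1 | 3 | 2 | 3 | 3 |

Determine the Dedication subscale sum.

Dedication items: 2, 5, 6, 12, 13.
Of these, items 5, 12, and 13 are reverse-keyed; on a 1–4 scale, reversed = 5 − raw.
  item 2: 3
  item 5: 5 − 3 = 2
  item 6: 3
  item 12: 5 − 1 = 4
  item 13: 5 − 3 = 2
Sum = 3 + 2 + 3 + 4 + 2 = 14

14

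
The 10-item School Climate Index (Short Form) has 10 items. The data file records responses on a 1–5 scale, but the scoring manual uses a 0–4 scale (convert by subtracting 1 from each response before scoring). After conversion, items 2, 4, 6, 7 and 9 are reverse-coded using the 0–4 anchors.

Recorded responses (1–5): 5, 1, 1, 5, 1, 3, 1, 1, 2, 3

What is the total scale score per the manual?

Convert to 0–4: 4, 0, 0, 4, 0, 2, 0, 0, 1, 2
Reverse-coded (on a 0–4 scale, reversed = 4 − raw):
  item 2: 4 − 0 = 4
  item 4: 4 − 4 = 0
  item 6: 4 − 2 = 2
  item 7: 4 − 0 = 4
  item 9: 4 − 1 = 3
Scored: 4, 4, 0, 0, 0, 2, 4, 0, 3, 2
Total = 19

19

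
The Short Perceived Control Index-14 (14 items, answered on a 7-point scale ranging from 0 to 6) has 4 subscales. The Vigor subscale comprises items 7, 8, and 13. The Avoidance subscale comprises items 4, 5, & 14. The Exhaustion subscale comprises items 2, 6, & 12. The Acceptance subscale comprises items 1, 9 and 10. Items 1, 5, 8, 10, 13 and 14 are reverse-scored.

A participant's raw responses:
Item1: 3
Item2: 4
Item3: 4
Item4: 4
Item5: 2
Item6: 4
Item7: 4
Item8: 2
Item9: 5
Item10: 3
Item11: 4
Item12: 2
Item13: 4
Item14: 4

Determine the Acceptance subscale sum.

Acceptance items: 1, 9, 10.
Of these, items 1 and 10 are reverse-scored; reversed = (0+6) − raw = 6 − raw.
  item 1: 6 − 3 = 3
  item 9: 5
  item 10: 6 − 3 = 3
Sum = 3 + 5 + 3 = 11

11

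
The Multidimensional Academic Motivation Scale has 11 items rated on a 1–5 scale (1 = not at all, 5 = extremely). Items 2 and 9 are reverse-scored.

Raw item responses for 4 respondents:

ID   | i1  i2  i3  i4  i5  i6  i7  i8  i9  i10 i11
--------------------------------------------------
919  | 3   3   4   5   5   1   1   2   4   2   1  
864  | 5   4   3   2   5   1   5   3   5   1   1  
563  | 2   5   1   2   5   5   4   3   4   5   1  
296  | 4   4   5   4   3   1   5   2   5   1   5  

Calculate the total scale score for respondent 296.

Respondent 296 raw: 4, 4, 5, 4, 3, 1, 5, 2, 5, 1, 5.
Reverse-coded (on a 1–5 scale, reversed = 6 − raw):
  item 1: 4
  item 2: 6 − 4 = 2
  item 3: 5
  item 4: 4
  item 5: 3
  item 6: 1
  item 7: 5
  item 8: 2
  item 9: 6 − 5 = 1
  item 10: 1
  item 11: 5
Sum = 4 + 2 + 5 + 4 + 3 + 1 + 5 + 2 + 1 + 1 + 5 = 33

33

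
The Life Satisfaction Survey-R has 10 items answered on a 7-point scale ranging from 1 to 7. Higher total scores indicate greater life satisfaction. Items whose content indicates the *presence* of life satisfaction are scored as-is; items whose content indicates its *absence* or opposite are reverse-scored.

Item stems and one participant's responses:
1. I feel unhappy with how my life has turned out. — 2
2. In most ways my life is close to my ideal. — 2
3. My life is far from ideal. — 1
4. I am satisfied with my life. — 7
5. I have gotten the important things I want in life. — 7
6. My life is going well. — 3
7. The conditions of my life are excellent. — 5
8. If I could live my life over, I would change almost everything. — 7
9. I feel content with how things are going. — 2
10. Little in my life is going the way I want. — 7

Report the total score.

41

Items 1, 3, 8, 10 describe the absence/opposite of life satisfaction → reverse-score.
reverse-coded value = 8 − response.
  item 1: 8 − 2 = 6
  item 2: 2
  item 3: 8 − 1 = 7
  item 4: 7
  item 5: 7
  item 6: 3
  item 7: 5
  item 8: 8 − 7 = 1
  item 9: 2
  item 10: 8 − 7 = 1
Total = 6 + 2 + 7 + 7 + 7 + 3 + 5 + 1 + 2 + 1 = 41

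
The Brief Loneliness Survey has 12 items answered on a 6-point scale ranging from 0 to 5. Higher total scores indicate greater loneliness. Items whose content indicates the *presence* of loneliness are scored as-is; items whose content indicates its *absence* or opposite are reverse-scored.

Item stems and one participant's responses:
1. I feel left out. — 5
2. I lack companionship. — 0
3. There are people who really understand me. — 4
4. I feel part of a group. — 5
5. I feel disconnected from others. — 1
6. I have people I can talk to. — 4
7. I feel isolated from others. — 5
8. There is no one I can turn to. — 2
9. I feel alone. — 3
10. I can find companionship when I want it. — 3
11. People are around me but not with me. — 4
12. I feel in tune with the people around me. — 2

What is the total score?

27

Items 3, 4, 6, 10, 12 describe the absence/opposite of loneliness → reverse-score.
on a 0–5 scale, reversed = 5 − raw.
  item 1: 5
  item 2: 0
  item 3: 5 − 4 = 1
  item 4: 5 − 5 = 0
  item 5: 1
  item 6: 5 − 4 = 1
  item 7: 5
  item 8: 2
  item 9: 3
  item 10: 5 − 3 = 2
  item 11: 4
  item 12: 5 − 2 = 3
Total = 5 + 0 + 1 + 0 + 1 + 1 + 5 + 2 + 3 + 2 + 4 + 3 = 27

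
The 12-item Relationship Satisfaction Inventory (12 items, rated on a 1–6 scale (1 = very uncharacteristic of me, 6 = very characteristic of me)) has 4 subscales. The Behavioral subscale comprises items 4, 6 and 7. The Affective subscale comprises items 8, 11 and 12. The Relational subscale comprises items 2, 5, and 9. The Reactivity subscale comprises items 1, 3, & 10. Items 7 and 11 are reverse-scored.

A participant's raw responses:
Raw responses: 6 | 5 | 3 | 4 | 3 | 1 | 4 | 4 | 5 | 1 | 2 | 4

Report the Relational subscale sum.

13

Relational items: 2, 5, 9.
  item 2: 5
  item 5: 3
  item 9: 5
Sum = 5 + 3 + 5 = 13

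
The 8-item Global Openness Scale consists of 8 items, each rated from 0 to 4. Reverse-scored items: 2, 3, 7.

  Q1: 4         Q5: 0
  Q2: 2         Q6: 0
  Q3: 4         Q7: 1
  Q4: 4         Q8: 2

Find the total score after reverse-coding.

15

Raw sum = 17. Reverse-scored items: 2, 3, 7; their raw sum = 7.
Each reversal replaces raw with 4 − raw, changing the total by 4 − 2·raw per item.
Total = 17 + 3·4 − 2·7 = 17 + 12 − 14 = 15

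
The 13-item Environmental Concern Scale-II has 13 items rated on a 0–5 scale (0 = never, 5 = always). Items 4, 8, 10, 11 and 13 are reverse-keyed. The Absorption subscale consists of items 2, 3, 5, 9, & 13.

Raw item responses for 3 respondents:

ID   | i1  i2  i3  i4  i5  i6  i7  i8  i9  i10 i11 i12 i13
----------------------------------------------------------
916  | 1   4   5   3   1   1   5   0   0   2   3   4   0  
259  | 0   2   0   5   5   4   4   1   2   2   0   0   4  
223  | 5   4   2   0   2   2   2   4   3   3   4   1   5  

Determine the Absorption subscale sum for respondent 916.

15

Respondent 916 raw: 1, 4, 5, 3, 1, 1, 5, 0, 0, 2, 3, 4, 0.
Absorption items: 2, 3, 5, 9, 13.
Reverse-coded (reverse-coded value = 5 − response):
  item 2: 4
  item 3: 5
  item 5: 1
  item 9: 0
  item 13: 5 − 0 = 5
Sum = 4 + 5 + 1 + 0 + 5 = 15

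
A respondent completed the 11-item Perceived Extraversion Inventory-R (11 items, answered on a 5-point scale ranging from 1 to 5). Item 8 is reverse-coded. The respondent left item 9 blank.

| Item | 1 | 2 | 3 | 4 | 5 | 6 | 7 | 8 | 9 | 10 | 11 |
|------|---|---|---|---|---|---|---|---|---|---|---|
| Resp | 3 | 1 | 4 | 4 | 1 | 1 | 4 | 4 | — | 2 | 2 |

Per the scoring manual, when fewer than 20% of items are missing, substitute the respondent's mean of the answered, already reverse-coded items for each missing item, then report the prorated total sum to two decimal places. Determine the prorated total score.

26.40

Reverse-coded (reversed = (1+5) − raw = 6 − raw):
  item 8: 6 − 4 = 2
Completed scored items (10 of 11): 3, 1, 4, 4, 1, 1, 4, 2, 2, 2; sum = 24.
Person mean = 24 / 10 ≈ 2.4000
Prorated total = (24 / 10) × 11 = 26.40 (to 2 dp)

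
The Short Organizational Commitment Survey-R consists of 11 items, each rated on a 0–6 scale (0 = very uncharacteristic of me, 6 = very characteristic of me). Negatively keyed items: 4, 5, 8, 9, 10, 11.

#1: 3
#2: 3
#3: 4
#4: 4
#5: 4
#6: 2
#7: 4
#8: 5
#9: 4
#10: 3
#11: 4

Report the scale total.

28

Apply reverse scoring (on a 0–6 scale, reversed = 6 − raw):
  item 4: 6 − 4 = 2
  item 5: 6 − 4 = 2
  item 8: 6 − 5 = 1
  item 9: 6 − 4 = 2
  item 10: 6 − 3 = 3
  item 11: 6 − 4 = 2
After reverse-coding: 3, 3, 4, 2, 2, 2, 4, 1, 2, 3, 2
Total = 3 + 3 + 4 + 2 + 2 + 2 + 4 + 1 + 2 + 3 + 2 = 28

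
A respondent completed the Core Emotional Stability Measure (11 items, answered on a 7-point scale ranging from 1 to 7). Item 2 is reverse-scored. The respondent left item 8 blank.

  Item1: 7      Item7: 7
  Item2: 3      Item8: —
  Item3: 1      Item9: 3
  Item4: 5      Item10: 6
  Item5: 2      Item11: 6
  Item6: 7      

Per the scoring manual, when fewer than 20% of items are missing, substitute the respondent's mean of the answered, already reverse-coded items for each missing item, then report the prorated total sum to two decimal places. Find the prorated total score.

Reverse-coded (reverse-coded value = 8 − response):
  item 2: 8 − 3 = 5
Completed scored items (10 of 11): 7, 5, 1, 5, 2, 7, 7, 3, 6, 6; sum = 49.
Person mean = 49 / 10 ≈ 4.9000
Prorated total = (49 / 10) × 11 = 53.90 (to 2 dp)

53.90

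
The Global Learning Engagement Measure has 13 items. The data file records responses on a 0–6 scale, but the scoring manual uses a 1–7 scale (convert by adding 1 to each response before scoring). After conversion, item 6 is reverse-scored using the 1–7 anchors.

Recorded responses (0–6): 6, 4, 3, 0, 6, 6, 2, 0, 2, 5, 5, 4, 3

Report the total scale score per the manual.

53

Convert to 1–7: 7, 5, 4, 1, 7, 7, 3, 1, 3, 6, 6, 5, 4
Reverse-coded (reverse-coded value = 8 − response):
  item 6: 8 − 7 = 1
Scored: 7, 5, 4, 1, 7, 1, 3, 1, 3, 6, 6, 5, 4
Total = 53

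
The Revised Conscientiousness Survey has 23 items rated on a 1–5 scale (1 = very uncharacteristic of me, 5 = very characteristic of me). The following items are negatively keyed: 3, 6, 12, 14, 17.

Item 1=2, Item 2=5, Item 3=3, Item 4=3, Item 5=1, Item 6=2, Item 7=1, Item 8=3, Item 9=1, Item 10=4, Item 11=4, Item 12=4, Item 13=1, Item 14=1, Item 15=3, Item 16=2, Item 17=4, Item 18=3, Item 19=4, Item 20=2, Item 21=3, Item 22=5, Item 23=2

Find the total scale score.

65

Reversing items 3, 6, 12, 14 and 17 with 6 − raw:
Total = 2 + 5 + (6−3) + 3 + 1 + (6−2) + 1 + 3 + 1 + 4 + 4 + (6−4) + 1 + (6−1) + 3 + 2 + (6−4) + 3 + 4 + 2 + 3 + 5 + 2
      = 2 + 5 + 3 + 3 + 1 + 4 + 1 + 3 + 1 + 4 + 4 + 2 + 1 + 5 + 3 + 2 + 2 + 3 + 4 + 2 + 3 + 5 + 2 = 65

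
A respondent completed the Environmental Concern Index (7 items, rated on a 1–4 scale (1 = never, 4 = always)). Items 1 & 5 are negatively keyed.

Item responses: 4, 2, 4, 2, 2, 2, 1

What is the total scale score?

Negatively keyed items use 5 − raw:
  item 1: 5 − 4 = 1
  item 5: 5 − 2 = 3
Scored items: 1, 2, 4, 2, 3, 2, 1
Total = 1 + 2 + 4 + 2 + 3 + 2 + 1 = 15

15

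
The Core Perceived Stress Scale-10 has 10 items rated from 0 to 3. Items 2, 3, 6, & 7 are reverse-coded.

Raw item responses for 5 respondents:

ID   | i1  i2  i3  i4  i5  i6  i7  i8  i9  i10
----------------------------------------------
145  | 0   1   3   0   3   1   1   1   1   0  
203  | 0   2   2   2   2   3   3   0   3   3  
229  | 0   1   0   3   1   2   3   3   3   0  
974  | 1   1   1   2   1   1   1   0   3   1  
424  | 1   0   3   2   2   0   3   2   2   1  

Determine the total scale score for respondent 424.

Respondent 424 raw: 1, 0, 3, 2, 2, 0, 3, 2, 2, 1.
Reverse-coded (reversed = (0+3) − raw = 3 − raw):
  item 1: 1
  item 2: 3 − 0 = 3
  item 3: 3 − 3 = 0
  item 4: 2
  item 5: 2
  item 6: 3 − 0 = 3
  item 7: 3 − 3 = 0
  item 8: 2
  item 9: 2
  item 10: 1
Sum = 1 + 3 + 0 + 2 + 2 + 3 + 0 + 2 + 2 + 1 = 16

16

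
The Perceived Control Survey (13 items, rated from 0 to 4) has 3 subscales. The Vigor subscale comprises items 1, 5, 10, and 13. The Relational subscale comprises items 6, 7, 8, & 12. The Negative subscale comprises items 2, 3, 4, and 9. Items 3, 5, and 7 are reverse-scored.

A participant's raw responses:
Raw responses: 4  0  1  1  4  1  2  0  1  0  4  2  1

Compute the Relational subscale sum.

5

Relational items: 6, 7, 8, 12.
Of these, item 7 is reverse-scored; reverse-coded value = 4 − response.
  item 6: 1
  item 7: 4 − 2 = 2
  item 8: 0
  item 12: 2
Sum = 1 + 2 + 0 + 2 = 5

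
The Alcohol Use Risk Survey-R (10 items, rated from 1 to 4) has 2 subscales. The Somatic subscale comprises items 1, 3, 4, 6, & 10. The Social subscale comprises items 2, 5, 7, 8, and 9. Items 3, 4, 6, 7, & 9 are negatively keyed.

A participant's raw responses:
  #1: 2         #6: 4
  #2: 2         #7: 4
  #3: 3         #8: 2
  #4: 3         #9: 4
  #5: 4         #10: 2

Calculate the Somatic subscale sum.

9

Somatic items: 1, 3, 4, 6, 10.
Of these, items 3, 4 and 6 are negatively keyed; on a 1–4 scale, reversed = 5 − raw.
  item 1: 2
  item 3: 5 − 3 = 2
  item 4: 5 − 3 = 2
  item 6: 5 − 4 = 1
  item 10: 2
Sum = 2 + 2 + 2 + 1 + 2 = 9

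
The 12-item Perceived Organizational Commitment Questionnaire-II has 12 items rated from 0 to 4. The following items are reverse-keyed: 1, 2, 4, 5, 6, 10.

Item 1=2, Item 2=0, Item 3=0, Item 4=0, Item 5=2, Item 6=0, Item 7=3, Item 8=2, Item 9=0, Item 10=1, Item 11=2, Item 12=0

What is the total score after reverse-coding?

26

Apply reverse scoring (reverse-coded value = 4 − response):
  item 1: 4 − 2 = 2
  item 2: 4 − 0 = 4
  item 4: 4 − 0 = 4
  item 5: 4 − 2 = 2
  item 6: 4 − 0 = 4
  item 10: 4 − 1 = 3
Scored responses: 2, 4, 0, 4, 2, 4, 3, 2, 0, 3, 2, 0
Total = 2 + 4 + 0 + 4 + 2 + 4 + 3 + 2 + 0 + 3 + 2 + 0 = 26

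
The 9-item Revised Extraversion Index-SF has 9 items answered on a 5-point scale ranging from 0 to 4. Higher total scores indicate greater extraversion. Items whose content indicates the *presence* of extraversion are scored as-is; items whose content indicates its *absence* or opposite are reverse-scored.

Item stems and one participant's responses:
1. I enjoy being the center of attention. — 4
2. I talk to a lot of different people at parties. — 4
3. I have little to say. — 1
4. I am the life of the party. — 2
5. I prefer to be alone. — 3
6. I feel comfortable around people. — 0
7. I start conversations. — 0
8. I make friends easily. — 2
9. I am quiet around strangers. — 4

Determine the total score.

Items 3, 5, 9 describe the absence/opposite of extraversion → reverse-score.
on a 0–4 scale, reversed = 4 − raw.
  item 1: 4
  item 2: 4
  item 3: 4 − 1 = 3
  item 4: 2
  item 5: 4 − 3 = 1
  item 6: 0
  item 7: 0
  item 8: 2
  item 9: 4 − 4 = 0
Total = 4 + 4 + 3 + 2 + 1 + 0 + 0 + 2 + 0 = 16

16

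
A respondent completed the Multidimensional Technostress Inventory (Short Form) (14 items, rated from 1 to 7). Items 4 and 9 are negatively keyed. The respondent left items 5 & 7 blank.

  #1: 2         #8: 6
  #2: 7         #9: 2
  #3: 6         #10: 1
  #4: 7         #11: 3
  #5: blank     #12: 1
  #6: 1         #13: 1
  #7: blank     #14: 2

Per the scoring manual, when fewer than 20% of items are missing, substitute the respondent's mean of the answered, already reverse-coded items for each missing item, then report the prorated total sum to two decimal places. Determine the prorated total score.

Reverse-coded (reverse-coded value = 8 − response):
  item 4: 8 − 7 = 1
  item 9: 8 − 2 = 6
Completed scored items (12 of 14): 2, 7, 6, 1, 1, 6, 6, 1, 3, 1, 1, 2; sum = 37.
Person mean = 37 / 12 ≈ 3.0833
Prorated total = (37 / 12) × 14 = 43.17 (to 2 dp)

43.17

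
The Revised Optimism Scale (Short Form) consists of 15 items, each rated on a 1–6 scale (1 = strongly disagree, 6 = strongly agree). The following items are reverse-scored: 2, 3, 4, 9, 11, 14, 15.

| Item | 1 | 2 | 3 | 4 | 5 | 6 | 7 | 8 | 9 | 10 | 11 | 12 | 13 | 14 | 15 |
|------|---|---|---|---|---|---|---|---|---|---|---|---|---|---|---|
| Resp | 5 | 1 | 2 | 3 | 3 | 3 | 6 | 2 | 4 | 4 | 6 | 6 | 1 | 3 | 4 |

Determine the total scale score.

Reverse-scored items use 7 − raw:
  item 2: 7 − 1 = 6
  item 3: 7 − 2 = 5
  item 4: 7 − 3 = 4
  item 9: 7 − 4 = 3
  item 11: 7 − 6 = 1
  item 14: 7 − 3 = 4
  item 15: 7 − 4 = 3
Scored items: 5, 6, 5, 4, 3, 3, 6, 2, 3, 4, 1, 6, 1, 4, 3
Total = 5 + 6 + 5 + 4 + 3 + 3 + 6 + 2 + 3 + 4 + 1 + 6 + 1 + 4 + 3 = 56

56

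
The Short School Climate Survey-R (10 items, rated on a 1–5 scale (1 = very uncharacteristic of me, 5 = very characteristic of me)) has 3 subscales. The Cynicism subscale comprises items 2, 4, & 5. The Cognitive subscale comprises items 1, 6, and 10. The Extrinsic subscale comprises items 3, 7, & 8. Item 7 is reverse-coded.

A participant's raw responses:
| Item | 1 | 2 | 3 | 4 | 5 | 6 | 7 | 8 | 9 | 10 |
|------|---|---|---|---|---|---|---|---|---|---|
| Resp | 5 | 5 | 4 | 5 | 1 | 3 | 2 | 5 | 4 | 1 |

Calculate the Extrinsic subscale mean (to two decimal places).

Extrinsic items: 3, 7, 8.
Of these, item 7 is reverse-coded; reversed = (1+5) − raw = 6 − raw.
  item 3: 4
  item 7: 6 − 2 = 4
  item 8: 5
Sum = 4 + 4 + 5 = 13
Mean = 13 / 3 = 4.33

4.33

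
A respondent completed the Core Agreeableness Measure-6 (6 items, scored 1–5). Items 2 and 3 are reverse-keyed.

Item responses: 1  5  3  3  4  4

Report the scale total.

Apply reverse scoring (on a 1–5 scale, reversed = 6 − raw):
  item 2: 6 − 5 = 1
  item 3: 6 − 3 = 3
Scored items: 1, 1, 3, 3, 4, 4
Total = 1 + 1 + 3 + 3 + 4 + 4 = 16

16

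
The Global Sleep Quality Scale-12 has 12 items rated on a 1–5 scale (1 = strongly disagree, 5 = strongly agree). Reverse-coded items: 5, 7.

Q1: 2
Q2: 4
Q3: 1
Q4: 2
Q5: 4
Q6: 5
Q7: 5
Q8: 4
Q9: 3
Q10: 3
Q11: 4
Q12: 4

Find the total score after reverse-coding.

35

Apply reverse scoring (reversed = (1+5) − raw = 6 − raw):
  item 5: 6 − 4 = 2
  item 7: 6 − 5 = 1
Scored items: 2, 4, 1, 2, 2, 5, 1, 4, 3, 3, 4, 4
Total = 2 + 4 + 1 + 2 + 2 + 5 + 1 + 4 + 3 + 3 + 4 + 4 = 35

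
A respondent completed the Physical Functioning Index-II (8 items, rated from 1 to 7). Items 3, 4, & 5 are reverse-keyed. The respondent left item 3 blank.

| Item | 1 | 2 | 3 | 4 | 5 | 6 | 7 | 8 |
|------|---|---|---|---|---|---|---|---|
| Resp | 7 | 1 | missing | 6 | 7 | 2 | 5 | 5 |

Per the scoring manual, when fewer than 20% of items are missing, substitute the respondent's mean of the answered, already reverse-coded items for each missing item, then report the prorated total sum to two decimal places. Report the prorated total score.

Reverse-coded (reversed = (1+7) − raw = 8 − raw):
  item 4: 8 − 6 = 2
  item 5: 8 − 7 = 1
Completed scored items (7 of 8): 7, 1, 2, 1, 2, 5, 5; sum = 23.
Person mean = 23 / 7 ≈ 3.2857
Prorated total = (23 / 7) × 8 = 26.29 (to 2 dp)

26.29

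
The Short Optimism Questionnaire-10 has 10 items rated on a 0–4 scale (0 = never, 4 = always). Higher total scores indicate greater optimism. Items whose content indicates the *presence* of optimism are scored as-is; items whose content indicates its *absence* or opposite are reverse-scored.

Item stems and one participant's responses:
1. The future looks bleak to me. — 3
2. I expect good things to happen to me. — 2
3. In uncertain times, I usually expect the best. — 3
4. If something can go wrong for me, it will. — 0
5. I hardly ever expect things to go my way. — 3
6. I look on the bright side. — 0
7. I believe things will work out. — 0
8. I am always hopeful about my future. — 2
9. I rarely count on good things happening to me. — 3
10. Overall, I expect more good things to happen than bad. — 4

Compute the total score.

18

Items 1, 4, 5, 9 describe the absence/opposite of optimism → reverse-score.
on a 0–4 scale, reversed = 4 − raw.
  item 1: 4 − 3 = 1
  item 2: 2
  item 3: 3
  item 4: 4 − 0 = 4
  item 5: 4 − 3 = 1
  item 6: 0
  item 7: 0
  item 8: 2
  item 9: 4 − 3 = 1
  item 10: 4
Total = 1 + 2 + 3 + 4 + 1 + 0 + 0 + 2 + 1 + 4 = 18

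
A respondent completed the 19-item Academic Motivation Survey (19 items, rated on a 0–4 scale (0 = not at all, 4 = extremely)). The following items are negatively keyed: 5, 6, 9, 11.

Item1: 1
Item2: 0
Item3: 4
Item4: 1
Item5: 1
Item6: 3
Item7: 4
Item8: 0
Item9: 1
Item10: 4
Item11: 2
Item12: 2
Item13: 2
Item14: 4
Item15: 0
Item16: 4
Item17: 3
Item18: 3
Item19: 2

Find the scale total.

43

Raw sum = 41. Negatively keyed items: 5, 6, 9, 11; their raw sum = 7.
Each reversal replaces raw with 4 − raw, changing the total by 4 − 2·raw per item.
Total = 41 + 4·4 − 2·7 = 41 + 16 − 14 = 43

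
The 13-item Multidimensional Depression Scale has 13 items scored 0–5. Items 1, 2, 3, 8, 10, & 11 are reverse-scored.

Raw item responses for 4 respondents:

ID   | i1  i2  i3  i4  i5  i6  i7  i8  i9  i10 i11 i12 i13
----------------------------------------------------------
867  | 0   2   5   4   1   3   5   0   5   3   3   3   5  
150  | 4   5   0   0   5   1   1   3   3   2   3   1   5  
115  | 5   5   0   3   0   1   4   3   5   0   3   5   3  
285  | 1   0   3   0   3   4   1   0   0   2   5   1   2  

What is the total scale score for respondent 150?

29

Respondent 150 raw: 4, 5, 0, 0, 5, 1, 1, 3, 3, 2, 3, 1, 5.
Reverse-coded (reversed = (0+5) − raw = 5 − raw):
  item 1: 5 − 4 = 1
  item 2: 5 − 5 = 0
  item 3: 5 − 0 = 5
  item 4: 0
  item 5: 5
  item 6: 1
  item 7: 1
  item 8: 5 − 3 = 2
  item 9: 3
  item 10: 5 − 2 = 3
  item 11: 5 − 3 = 2
  item 12: 1
  item 13: 5
Sum = 1 + 0 + 5 + 0 + 5 + 1 + 1 + 2 + 3 + 3 + 2 + 1 + 5 = 29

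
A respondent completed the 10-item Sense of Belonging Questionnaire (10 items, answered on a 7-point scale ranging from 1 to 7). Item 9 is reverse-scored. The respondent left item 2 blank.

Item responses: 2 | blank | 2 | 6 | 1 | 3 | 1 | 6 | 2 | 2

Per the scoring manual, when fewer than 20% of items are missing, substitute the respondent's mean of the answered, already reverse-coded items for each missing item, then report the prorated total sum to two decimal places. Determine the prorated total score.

Reverse-coded (on a 1–7 scale, reversed = 8 − raw):
  item 9: 8 − 2 = 6
Completed scored items (9 of 10): 2, 2, 6, 1, 3, 1, 6, 6, 2; sum = 29.
Person mean = 29 / 9 ≈ 3.2222
Prorated total = (29 / 9) × 10 = 32.22 (to 2 dp)

32.22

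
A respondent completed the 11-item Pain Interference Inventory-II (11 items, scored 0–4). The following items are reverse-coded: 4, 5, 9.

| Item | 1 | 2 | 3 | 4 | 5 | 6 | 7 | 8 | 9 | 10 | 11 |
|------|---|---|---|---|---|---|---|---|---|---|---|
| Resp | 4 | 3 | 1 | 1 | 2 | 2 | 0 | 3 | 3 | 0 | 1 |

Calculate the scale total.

Reverse-coded items (reversed = (0+4) − raw = 4 − raw):
  item 4: 4 − 1 = 3
  item 5: 4 − 2 = 2
  item 9: 4 − 3 = 1
Scored items: 4, 3, 1, 3, 2, 2, 0, 3, 1, 0, 1
Total = 4 + 3 + 1 + 3 + 2 + 2 + 0 + 3 + 1 + 0 + 1 = 20

20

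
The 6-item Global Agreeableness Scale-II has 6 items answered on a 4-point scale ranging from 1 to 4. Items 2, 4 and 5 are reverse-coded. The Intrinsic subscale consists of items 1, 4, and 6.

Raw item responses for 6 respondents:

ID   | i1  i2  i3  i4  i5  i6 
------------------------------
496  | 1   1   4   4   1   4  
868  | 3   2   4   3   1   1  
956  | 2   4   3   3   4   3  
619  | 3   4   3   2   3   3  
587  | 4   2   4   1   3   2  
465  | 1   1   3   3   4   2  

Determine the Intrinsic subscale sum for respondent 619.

Respondent 619 raw: 3, 4, 3, 2, 3, 3.
Intrinsic items: 1, 4, 6.
Reverse-coded (reversed = (1+4) − raw = 5 − raw):
  item 1: 3
  item 4: 5 − 2 = 3
  item 6: 3
Sum = 3 + 3 + 3 = 9

9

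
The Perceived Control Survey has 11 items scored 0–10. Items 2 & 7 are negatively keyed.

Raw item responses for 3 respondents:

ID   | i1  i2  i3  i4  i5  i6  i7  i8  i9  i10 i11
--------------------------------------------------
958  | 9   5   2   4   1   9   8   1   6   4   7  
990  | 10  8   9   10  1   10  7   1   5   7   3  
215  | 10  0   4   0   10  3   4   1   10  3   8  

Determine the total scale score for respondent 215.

65

Respondent 215 raw: 10, 0, 4, 0, 10, 3, 4, 1, 10, 3, 8.
Reverse-coded (on a 0–10 scale, reversed = 10 − raw):
  item 1: 10
  item 2: 10 − 0 = 10
  item 3: 4
  item 4: 0
  item 5: 10
  item 6: 3
  item 7: 10 − 4 = 6
  item 8: 1
  item 9: 10
  item 10: 3
  item 11: 8
Sum = 10 + 10 + 4 + 0 + 10 + 3 + 6 + 1 + 10 + 3 + 8 = 65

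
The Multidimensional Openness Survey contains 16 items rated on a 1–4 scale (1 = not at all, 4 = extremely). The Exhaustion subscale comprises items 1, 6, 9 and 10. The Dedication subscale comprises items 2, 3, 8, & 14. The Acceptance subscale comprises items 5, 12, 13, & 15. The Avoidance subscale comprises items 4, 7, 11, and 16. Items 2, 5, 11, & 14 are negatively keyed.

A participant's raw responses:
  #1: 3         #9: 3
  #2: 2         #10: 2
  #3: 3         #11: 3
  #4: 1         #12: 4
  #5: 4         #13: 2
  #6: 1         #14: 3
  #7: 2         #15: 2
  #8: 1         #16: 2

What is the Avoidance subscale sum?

7

Avoidance items: 4, 7, 11, 16.
Of these, item 11 is negatively keyed; on a 1–4 scale, reversed = 5 − raw.
  item 4: 1
  item 7: 2
  item 11: 5 − 3 = 2
  item 16: 2
Sum = 1 + 2 + 2 + 2 = 7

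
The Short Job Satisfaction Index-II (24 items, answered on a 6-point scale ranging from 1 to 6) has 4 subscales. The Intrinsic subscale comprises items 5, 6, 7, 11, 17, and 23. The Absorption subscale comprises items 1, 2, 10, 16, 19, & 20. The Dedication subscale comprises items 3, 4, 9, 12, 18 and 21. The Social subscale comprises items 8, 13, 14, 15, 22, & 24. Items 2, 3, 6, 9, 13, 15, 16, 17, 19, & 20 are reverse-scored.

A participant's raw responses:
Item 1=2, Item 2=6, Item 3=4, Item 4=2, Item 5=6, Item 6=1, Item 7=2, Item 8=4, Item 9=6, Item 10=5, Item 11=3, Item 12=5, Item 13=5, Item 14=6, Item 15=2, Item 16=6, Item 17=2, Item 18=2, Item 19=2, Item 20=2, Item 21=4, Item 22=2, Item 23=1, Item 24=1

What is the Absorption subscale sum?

Absorption items: 1, 2, 10, 16, 19, 20.
Of these, items 2, 16, 19 and 20 are reverse-scored; on a 1–6 scale, reversed = 7 − raw.
  item 1: 2
  item 2: 7 − 6 = 1
  item 10: 5
  item 16: 7 − 6 = 1
  item 19: 7 − 2 = 5
  item 20: 7 − 2 = 5
Sum = 2 + 1 + 5 + 1 + 5 + 5 = 19

19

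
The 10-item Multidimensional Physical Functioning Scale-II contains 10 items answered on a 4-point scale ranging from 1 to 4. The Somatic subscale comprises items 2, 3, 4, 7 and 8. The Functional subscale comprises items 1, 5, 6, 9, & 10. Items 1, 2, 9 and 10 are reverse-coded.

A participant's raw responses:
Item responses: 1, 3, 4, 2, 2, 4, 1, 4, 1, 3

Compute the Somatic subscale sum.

Somatic items: 2, 3, 4, 7, 8.
Of these, item 2 is reverse-coded; reversed = (1+4) − raw = 5 − raw.
  item 2: 5 − 3 = 2
  item 3: 4
  item 4: 2
  item 7: 1
  item 8: 4
Sum = 2 + 4 + 2 + 1 + 4 = 13

13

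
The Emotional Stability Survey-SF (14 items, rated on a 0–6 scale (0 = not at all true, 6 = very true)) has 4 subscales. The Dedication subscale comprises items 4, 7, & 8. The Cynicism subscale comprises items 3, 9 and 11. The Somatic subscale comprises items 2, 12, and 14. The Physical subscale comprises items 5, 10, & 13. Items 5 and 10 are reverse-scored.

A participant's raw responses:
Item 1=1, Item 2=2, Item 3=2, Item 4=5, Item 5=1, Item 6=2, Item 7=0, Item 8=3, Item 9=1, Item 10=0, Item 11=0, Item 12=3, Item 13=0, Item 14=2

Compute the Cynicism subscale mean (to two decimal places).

1.00

Cynicism items: 3, 9, 11.
  item 3: 2
  item 9: 1
  item 11: 0
Sum = 2 + 1 + 0 = 3
Mean = 3 / 3 = 1.00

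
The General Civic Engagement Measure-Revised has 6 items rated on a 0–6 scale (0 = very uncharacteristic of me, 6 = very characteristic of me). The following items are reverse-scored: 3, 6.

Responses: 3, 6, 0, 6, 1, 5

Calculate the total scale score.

Raw sum = 21. Reverse-scored items: 3, 6; their raw sum = 5.
Each reversal replaces raw with 6 − raw, changing the total by 6 − 2·raw per item.
Total = 21 + 2·6 − 2·5 = 21 + 12 − 10 = 23

23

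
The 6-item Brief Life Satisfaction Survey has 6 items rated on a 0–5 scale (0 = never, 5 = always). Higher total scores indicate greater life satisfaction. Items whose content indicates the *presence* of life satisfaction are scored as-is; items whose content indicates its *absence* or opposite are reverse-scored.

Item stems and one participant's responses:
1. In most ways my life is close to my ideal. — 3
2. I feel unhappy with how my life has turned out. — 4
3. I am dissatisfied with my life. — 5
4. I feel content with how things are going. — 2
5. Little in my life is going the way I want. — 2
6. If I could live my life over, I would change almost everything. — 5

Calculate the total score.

Items 2, 3, 5, 6 describe the absence/opposite of life satisfaction → reverse-score.
reversed = (0+5) − raw = 5 − raw.
  item 1: 3
  item 2: 5 − 4 = 1
  item 3: 5 − 5 = 0
  item 4: 2
  item 5: 5 − 2 = 3
  item 6: 5 − 5 = 0
Total = 3 + 1 + 0 + 2 + 3 + 0 = 9

9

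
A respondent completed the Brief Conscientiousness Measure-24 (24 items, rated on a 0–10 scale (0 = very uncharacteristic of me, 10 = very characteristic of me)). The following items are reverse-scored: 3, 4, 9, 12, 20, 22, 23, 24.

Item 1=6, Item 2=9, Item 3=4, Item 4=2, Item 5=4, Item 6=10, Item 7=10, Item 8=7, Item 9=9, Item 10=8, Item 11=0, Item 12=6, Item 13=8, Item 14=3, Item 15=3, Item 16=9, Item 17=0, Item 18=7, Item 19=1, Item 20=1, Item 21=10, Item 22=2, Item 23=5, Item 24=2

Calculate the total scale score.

144

Raw sum = 126. Reverse-scored items: 3, 4, 9, 12, 20, 22, 23, 24; their raw sum = 31.
Each reversal replaces raw with 10 − raw, changing the total by 10 − 2·raw per item.
Total = 126 + 8·10 − 2·31 = 126 + 80 − 62 = 144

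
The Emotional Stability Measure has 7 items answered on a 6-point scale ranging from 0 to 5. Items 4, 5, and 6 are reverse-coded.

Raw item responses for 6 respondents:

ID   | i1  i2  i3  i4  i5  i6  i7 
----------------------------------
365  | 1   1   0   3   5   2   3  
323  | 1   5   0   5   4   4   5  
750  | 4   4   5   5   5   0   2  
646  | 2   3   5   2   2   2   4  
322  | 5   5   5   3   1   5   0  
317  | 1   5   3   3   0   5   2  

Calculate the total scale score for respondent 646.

Respondent 646 raw: 2, 3, 5, 2, 2, 2, 4.
Reverse-coded (on a 0–5 scale, reversed = 5 − raw):
  item 1: 2
  item 2: 3
  item 3: 5
  item 4: 5 − 2 = 3
  item 5: 5 − 2 = 3
  item 6: 5 − 2 = 3
  item 7: 4
Sum = 2 + 3 + 5 + 3 + 3 + 3 + 4 = 23

23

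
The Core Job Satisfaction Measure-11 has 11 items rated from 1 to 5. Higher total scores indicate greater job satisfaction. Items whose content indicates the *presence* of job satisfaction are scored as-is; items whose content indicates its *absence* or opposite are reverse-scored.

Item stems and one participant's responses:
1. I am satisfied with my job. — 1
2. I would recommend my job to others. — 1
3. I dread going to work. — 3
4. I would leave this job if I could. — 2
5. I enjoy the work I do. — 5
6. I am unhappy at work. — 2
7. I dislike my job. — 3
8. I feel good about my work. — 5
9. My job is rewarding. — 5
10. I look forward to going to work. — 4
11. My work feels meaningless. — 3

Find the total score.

38

Items 3, 4, 6, 7, 11 describe the absence/opposite of job satisfaction → reverse-score.
on a 1–5 scale, reversed = 6 − raw.
  item 1: 1
  item 2: 1
  item 3: 6 − 3 = 3
  item 4: 6 − 2 = 4
  item 5: 5
  item 6: 6 − 2 = 4
  item 7: 6 − 3 = 3
  item 8: 5
  item 9: 5
  item 10: 4
  item 11: 6 − 3 = 3
Total = 1 + 1 + 3 + 4 + 5 + 4 + 3 + 5 + 5 + 4 + 3 = 38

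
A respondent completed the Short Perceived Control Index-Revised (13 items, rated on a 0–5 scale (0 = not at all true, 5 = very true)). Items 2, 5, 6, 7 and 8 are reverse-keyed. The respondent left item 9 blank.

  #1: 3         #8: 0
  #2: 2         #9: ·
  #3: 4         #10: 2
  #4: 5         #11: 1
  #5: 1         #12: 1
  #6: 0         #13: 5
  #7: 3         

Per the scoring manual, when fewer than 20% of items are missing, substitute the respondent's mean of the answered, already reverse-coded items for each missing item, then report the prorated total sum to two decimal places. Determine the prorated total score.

Reverse-coded (reverse-coded value = 5 − response):
  item 2: 5 − 2 = 3
  item 5: 5 − 1 = 4
  item 6: 5 − 0 = 5
  item 7: 5 − 3 = 2
  item 8: 5 − 0 = 5
Completed scored items (12 of 13): 3, 3, 4, 5, 4, 5, 2, 5, 2, 1, 1, 5; sum = 40.
Person mean = 40 / 12 ≈ 3.3333
Prorated total = (40 / 12) × 13 = 43.33 (to 2 dp)

43.33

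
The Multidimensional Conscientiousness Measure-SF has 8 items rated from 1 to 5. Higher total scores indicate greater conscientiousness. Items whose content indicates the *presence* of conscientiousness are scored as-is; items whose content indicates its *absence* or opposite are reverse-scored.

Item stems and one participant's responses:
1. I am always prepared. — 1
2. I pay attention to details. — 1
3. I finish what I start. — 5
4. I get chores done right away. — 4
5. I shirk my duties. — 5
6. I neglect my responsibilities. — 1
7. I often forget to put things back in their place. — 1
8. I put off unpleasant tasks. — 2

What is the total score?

Items 5, 6, 7, 8 describe the absence/opposite of conscientiousness → reverse-score.
on a 1–5 scale, reversed = 6 − raw.
  item 1: 1
  item 2: 1
  item 3: 5
  item 4: 4
  item 5: 6 − 5 = 1
  item 6: 6 − 1 = 5
  item 7: 6 − 1 = 5
  item 8: 6 − 2 = 4
Total = 1 + 1 + 5 + 4 + 1 + 5 + 5 + 4 = 26

26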